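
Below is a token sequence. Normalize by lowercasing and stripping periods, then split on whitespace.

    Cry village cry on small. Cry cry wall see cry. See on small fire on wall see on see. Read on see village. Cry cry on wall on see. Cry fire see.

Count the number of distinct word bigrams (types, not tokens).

32 tokens → 31 bigram windows in total.
Repeated bigrams (each contributes count−1 duplicates):
  on see: 3
  cry cry: 2
  cry on: 2
  on small: 2
  on wall: 2
  see cry: 2
  see on: 2
  village cry: 2
  … (1 more repeated)
10 duplicate windows → 31 − 10 = 21 distinct.

21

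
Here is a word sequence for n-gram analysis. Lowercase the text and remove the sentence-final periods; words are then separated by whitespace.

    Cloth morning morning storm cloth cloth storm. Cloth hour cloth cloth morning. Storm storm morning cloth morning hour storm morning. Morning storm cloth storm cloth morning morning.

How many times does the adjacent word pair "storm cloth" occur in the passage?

Scanning the 26 overlapping bigram windows for "storm cloth":
  position 4–5: storm cloth
  position 7–8: storm cloth
  position 22–23: storm cloth
  position 24–25: storm cloth

4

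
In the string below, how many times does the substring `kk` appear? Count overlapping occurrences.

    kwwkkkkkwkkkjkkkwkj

8

Sliding a length-2 window over the 19 characters (18 positions):
  position 4–5: kk
  position 5–6: kk
  position 6–7: kk
  position 7–8: kk
  position 10–11: kk
  position 11–12: kk
  position 14–15: kk
  position 15–16: kk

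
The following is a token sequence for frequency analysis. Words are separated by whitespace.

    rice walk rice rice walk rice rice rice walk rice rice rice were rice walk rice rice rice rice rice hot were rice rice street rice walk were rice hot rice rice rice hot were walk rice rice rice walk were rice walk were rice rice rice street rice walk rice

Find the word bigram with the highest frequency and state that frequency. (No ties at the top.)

Bigram frequencies (highest first):
  rice rice: 16
  rice walk: 8
  walk rice: 6
  were rice: 5
  rice hot: 3
  walk were: 3
  … (6 more, each ≤ 2)

"rice rice", 16 times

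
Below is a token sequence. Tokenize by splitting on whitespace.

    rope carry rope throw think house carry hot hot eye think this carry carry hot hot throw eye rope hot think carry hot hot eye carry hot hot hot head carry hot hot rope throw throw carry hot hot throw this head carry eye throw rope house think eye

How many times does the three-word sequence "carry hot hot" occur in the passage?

6

Scanning the 47 overlapping trigram windows for "carry hot hot":
  position 7–9: carry hot hot
  position 14–16: carry hot hot
  position 22–24: carry hot hot
  position 26–28: carry hot hot
  position 31–33: carry hot hot
  position 37–39: carry hot hot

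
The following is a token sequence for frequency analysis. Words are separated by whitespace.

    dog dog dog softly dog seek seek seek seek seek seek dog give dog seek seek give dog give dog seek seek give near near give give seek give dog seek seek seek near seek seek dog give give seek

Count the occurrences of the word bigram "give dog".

Scanning the 39 overlapping bigram windows for "give dog":
  position 13–14: give dog
  position 17–18: give dog
  position 19–20: give dog
  position 29–30: give dog

4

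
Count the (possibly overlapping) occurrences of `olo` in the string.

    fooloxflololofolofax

4

Sliding a length-3 window over the 20 characters (18 positions):
  position 3–5: olo
  position 9–11: olo
  position 11–13: olo
  position 15–17: olo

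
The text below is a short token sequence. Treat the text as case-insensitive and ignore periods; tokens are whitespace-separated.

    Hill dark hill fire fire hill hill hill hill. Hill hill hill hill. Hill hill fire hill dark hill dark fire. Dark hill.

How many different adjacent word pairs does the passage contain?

23 tokens → 22 bigram windows in total.
Repeated bigrams (each contributes count−1 duplicates):
  hill hill: 9
  dark hill: 3
  hill dark: 3
  fire hill: 2
  hill fire: 2
14 duplicate windows → 22 − 14 = 8 distinct.

8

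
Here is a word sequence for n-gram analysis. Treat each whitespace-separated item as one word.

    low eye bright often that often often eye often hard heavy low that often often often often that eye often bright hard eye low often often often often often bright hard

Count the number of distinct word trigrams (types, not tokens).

31 tokens → 29 trigram windows in total.
Repeated trigrams (each contributes count−1 duplicates):
  often often often: 5
  often bright hard: 2
  that often often: 2
6 duplicate windows → 29 − 6 = 23 distinct.

23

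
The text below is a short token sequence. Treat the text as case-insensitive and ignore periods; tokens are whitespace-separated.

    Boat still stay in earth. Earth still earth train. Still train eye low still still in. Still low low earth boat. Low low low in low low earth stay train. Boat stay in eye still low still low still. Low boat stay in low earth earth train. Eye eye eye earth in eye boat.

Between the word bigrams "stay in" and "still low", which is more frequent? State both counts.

"stay in": 3 occurrences
"still low": 4 occurrences

"still low" (4 vs 3)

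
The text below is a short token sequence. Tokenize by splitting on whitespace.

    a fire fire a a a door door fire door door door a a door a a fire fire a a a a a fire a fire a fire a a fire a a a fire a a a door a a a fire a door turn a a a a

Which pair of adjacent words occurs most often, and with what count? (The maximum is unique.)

"a a", 18 times

Bigram frequencies (highest first):
  a a: 18
  a fire: 8
  fire a: 8
  a door: 4
  door door: 3
  door a: 3
  … (5 more, each ≤ 2)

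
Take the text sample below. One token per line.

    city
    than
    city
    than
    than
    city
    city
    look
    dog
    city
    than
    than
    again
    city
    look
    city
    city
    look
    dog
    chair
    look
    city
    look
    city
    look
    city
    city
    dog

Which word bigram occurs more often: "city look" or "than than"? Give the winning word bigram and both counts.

"city look" (5 vs 2)

"city look": 5 occurrences
"than than": 2 occurrences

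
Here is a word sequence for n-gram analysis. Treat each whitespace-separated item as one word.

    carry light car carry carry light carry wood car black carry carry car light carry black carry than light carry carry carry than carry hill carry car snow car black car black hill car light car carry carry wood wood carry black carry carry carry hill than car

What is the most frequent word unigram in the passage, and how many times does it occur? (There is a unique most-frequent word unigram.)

"carry", 19 times

Unigram frequencies (highest first):
  carry: 19
  car: 9
  light: 5
  black: 5
  wood: 3
  than: 3
  … (2 more, each ≤ 3)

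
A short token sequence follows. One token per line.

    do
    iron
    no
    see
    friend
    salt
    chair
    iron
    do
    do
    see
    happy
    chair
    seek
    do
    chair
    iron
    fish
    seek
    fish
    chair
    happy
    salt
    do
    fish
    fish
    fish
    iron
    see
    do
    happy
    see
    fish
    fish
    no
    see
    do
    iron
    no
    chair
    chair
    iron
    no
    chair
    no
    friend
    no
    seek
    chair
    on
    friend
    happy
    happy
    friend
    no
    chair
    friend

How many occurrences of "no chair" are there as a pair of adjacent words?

3

Scanning the 56 overlapping bigram windows for "no chair":
  position 39–40: no chair
  position 43–44: no chair
  position 55–56: no chair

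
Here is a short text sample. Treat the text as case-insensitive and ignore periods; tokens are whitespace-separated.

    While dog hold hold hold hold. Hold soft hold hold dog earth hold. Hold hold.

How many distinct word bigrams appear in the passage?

15 tokens → 14 bigram windows in total.
Repeated bigrams (each contributes count−1 duplicates):
  hold hold: 7
6 duplicate windows → 14 − 6 = 8 distinct.

8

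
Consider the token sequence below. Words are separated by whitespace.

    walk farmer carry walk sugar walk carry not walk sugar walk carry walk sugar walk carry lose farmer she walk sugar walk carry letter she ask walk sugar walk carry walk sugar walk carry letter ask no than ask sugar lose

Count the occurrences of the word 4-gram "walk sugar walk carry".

6

Scanning the 38 overlapping 4-gram windows for "walk sugar walk carry":
  position 4–7: walk sugar walk carry
  position 9–12: walk sugar walk carry
  position 13–16: walk sugar walk carry
  position 20–23: walk sugar walk carry
  position 27–30: walk sugar walk carry
  position 31–34: walk sugar walk carry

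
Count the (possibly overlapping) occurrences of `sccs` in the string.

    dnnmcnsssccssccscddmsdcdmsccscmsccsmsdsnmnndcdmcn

Sliding a length-4 window over the 49 characters (46 positions):
  position 9–12: sccs
  position 13–16: sccs
  position 26–29: sccs
  position 32–35: sccs

4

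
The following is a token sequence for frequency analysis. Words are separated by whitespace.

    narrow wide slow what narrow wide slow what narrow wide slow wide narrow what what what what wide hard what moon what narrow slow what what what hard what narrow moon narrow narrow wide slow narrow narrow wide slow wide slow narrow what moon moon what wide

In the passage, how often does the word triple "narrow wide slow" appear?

5

Scanning the 45 overlapping trigram windows for "narrow wide slow":
  position 1–3: narrow wide slow
  position 5–7: narrow wide slow
  position 9–11: narrow wide slow
  position 33–35: narrow wide slow
  position 37–39: narrow wide slow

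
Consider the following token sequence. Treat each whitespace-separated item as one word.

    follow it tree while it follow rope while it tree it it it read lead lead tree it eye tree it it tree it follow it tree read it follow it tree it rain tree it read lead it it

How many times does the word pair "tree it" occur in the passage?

6

Scanning the 39 overlapping bigram windows for "tree it":
  position 10–11: tree it
  position 17–18: tree it
  position 20–21: tree it
  position 23–24: tree it
  position 32–33: tree it
  position 35–36: tree it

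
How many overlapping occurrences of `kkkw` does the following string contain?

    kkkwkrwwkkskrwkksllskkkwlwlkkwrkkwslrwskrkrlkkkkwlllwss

Sliding a length-4 window over the 55 characters (52 positions):
  position 1–4: kkkw
  position 21–24: kkkw
  position 46–49: kkkw

3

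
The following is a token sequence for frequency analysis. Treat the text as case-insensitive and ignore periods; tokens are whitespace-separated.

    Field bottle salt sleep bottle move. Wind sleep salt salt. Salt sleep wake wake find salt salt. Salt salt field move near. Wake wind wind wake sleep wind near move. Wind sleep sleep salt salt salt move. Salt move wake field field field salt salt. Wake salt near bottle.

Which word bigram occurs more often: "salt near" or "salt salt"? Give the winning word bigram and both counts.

"salt near": 1 occurrence
"salt salt": 8 occurrences

"salt salt" (8 vs 1)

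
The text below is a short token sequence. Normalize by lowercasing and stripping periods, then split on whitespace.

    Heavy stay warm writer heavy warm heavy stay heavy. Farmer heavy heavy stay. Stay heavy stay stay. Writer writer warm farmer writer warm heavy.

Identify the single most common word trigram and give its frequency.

Trigram frequencies (highest first):
  heavy stay stay: 2
  heavy stay warm: 1
  stay warm writer: 1
  warm writer heavy: 1
  writer heavy warm: 1
  heavy warm heavy: 1
  … (15 more, each ≤ 1)

"heavy stay stay", 2 times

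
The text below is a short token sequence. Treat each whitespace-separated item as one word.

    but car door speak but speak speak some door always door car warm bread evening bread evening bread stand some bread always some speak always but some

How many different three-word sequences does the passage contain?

24

27 tokens → 25 trigram windows in total.
Repeated trigrams (each contributes count−1 duplicates):
  bread evening bread: 2
1 duplicate windows → 25 − 1 = 24 distinct.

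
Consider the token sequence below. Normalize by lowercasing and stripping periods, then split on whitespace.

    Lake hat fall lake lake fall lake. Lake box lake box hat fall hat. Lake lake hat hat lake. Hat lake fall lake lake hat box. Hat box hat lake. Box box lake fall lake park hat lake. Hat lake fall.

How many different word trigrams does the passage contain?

41 tokens → 39 trigram windows in total.
Repeated trigrams (each contributes count−1 duplicates):
  fall lake lake: 3
  lake fall lake: 3
  hat box hat: 2
  hat lake fall: 2
  hat lake hat: 2
  lake hat lake: 2
  lake lake hat: 2
9 duplicate windows → 39 − 9 = 30 distinct.

30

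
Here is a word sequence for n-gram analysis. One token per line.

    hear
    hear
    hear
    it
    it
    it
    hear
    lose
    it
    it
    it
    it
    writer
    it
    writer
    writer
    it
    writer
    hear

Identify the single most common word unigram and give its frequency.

"it", 9 times

Unigram frequencies (highest first):
  it: 9
  hear: 5
  writer: 4
  lose: 1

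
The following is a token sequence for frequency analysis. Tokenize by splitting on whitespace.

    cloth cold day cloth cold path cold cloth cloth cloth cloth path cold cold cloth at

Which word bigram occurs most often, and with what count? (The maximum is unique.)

"cloth cloth", 3 times

Bigram frequencies (highest first):
  cloth cloth: 3
  cloth cold: 2
  path cold: 2
  cold cloth: 2
  cold day: 1
  day cloth: 1
  … (4 more, each ≤ 1)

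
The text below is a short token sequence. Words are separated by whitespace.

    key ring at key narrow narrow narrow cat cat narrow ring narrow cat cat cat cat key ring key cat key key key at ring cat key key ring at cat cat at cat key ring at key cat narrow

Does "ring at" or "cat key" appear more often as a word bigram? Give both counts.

"cat key" (4 vs 3)

"ring at": 3 occurrences
"cat key": 4 occurrences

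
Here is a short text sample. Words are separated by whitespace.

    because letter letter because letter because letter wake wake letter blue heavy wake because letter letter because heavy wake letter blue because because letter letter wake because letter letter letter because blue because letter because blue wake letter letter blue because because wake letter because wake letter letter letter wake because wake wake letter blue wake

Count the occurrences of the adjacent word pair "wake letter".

6

Scanning the 55 overlapping bigram windows for "wake letter":
  position 9–10: wake letter
  position 19–20: wake letter
  position 37–38: wake letter
  position 43–44: wake letter
  position 46–47: wake letter
  position 53–54: wake letter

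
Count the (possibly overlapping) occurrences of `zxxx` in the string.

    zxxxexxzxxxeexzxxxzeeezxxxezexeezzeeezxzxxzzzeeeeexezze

Sliding a length-4 window over the 55 characters (52 positions):
  position 1–4: zxxx
  position 8–11: zxxx
  position 15–18: zxxx
  position 23–26: zxxx

4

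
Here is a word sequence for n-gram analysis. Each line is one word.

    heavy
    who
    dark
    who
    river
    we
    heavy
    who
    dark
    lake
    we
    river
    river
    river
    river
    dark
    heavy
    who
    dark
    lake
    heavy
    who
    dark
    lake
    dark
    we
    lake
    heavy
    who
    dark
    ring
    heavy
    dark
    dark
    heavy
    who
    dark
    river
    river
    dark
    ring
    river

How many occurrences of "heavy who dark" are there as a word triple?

Scanning the 40 overlapping trigram windows for "heavy who dark":
  position 1–3: heavy who dark
  position 7–9: heavy who dark
  position 17–19: heavy who dark
  position 21–23: heavy who dark
  position 28–30: heavy who dark
  position 35–37: heavy who dark

6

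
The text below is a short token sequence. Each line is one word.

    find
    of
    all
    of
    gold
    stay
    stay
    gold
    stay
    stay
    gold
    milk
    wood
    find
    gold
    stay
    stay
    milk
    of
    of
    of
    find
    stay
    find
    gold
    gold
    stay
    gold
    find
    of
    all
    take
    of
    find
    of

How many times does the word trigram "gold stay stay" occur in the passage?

Scanning the 33 overlapping trigram windows for "gold stay stay":
  position 5–7: gold stay stay
  position 8–10: gold stay stay
  position 15–17: gold stay stay

3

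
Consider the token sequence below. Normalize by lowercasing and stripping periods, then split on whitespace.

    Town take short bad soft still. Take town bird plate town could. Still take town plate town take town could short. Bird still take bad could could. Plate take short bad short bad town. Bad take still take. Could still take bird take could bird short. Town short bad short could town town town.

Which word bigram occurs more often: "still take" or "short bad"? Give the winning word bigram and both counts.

"still take" (5 vs 4)

"still take": 5 occurrences
"short bad": 4 occurrences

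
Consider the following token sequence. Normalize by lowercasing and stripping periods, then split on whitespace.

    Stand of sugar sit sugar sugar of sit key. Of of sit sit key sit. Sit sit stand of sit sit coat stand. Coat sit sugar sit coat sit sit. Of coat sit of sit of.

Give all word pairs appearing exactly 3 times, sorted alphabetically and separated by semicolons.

Bigram counts meeting the condition (exactly 3 times):
  coat sit: 3
  sit of: 3

coat sit; sit of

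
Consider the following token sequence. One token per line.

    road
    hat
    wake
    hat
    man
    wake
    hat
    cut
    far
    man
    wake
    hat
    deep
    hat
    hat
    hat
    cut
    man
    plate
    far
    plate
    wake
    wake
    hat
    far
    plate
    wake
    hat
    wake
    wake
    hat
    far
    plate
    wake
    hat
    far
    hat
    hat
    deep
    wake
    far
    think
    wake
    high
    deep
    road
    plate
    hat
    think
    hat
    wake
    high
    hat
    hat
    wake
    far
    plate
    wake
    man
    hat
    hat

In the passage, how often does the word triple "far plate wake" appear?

Scanning the 59 overlapping trigram windows for "far plate wake":
  position 20–22: far plate wake
  position 25–27: far plate wake
  position 32–34: far plate wake
  position 56–58: far plate wake

4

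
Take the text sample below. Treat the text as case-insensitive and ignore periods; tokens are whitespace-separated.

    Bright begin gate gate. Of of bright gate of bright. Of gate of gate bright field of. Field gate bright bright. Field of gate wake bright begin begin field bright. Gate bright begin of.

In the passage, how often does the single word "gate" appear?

Scanning the 34 tokens for "gate":
  position 3: gate
  position 4: gate
  position 8: gate
  position 12: gate
  position 14: gate
  position 19: gate
  position 24: gate
  position 31: gate

8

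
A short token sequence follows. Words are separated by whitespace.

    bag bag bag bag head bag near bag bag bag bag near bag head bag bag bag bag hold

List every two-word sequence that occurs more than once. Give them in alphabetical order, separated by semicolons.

bag bag; bag head; bag near; head bag; near bag

Bigram counts meeting the condition (more than once):
  bag bag: 9
  bag head: 2
  bag near: 2
  head bag: 2
  near bag: 2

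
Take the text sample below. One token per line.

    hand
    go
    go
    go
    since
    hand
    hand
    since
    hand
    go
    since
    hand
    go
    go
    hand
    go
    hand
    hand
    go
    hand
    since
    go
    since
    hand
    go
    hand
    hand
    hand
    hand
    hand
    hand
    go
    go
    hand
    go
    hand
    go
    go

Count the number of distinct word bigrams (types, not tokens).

8

38 tokens → 37 bigram windows in total.
Repeated bigrams (each contributes count−1 duplicates):
  hand go: 9
  hand hand: 7
  go hand: 6
  go go: 5
  since hand: 4
  go since: 3
  hand since: 2
29 duplicate windows → 37 − 29 = 8 distinct.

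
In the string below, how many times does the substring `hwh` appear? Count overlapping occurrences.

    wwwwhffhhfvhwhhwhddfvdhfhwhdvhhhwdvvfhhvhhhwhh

4

Sliding a length-3 window over the 46 characters (44 positions):
  position 12–14: hwh
  position 15–17: hwh
  position 25–27: hwh
  position 43–45: hwh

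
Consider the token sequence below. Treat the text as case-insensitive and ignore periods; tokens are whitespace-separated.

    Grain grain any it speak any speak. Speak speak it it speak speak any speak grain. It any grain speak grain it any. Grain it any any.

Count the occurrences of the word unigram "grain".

Scanning the 27 tokens for "grain":
  position 1: grain
  position 2: grain
  position 16: grain
  position 19: grain
  position 21: grain
  position 24: grain

6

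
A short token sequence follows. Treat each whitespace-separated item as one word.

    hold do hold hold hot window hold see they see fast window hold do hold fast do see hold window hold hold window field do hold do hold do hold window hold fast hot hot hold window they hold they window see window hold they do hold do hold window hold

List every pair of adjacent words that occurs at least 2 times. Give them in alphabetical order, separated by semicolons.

do hold; hold do; hold fast; hold hold; hold they; hold window; window hold

Bigram counts meeting the condition (at least 2 times):
  do hold: 7
  hold do: 5
  hold fast: 2
  hold hold: 2
  hold they: 2
  hold window: 5
  window hold: 6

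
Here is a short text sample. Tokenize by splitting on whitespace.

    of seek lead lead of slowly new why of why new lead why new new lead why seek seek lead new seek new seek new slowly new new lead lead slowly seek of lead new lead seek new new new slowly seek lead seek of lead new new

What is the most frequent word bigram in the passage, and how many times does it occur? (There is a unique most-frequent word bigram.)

"new new", 5 times

Bigram frequencies (highest first):
  new new: 5
  new lead: 4
  seek lead: 3
  lead new: 3
  seek new: 3
  lead lead: 2
  … (18 more, each ≤ 2)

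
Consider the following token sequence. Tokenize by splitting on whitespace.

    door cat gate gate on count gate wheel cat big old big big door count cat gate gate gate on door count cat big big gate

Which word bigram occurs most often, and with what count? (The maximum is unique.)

"gate gate", 3 times

Bigram frequencies (highest first):
  gate gate: 3
  cat gate: 2
  gate on: 2
  cat big: 2
  big big: 2
  door count: 2
  … (11 more, each ≤ 2)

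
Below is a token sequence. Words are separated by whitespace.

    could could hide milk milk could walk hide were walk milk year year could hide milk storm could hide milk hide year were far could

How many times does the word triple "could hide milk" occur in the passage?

3

Scanning the 23 overlapping trigram windows for "could hide milk":
  position 2–4: could hide milk
  position 14–16: could hide milk
  position 18–20: could hide milk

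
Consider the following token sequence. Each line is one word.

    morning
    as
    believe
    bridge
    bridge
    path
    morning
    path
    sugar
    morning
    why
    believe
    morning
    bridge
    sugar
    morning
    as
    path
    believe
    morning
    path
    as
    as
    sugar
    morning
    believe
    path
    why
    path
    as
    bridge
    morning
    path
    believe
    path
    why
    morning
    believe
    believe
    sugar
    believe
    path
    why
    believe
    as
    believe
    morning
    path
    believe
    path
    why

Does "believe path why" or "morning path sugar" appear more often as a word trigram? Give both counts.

"believe path why" (4 vs 1)

"believe path why": 4 occurrences
"morning path sugar": 1 occurrence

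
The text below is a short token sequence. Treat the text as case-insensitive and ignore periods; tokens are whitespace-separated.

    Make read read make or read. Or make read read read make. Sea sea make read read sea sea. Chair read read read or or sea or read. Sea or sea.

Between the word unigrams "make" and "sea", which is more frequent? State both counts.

"sea" (7 vs 5)

"make": 5 occurrences
"sea": 7 occurrences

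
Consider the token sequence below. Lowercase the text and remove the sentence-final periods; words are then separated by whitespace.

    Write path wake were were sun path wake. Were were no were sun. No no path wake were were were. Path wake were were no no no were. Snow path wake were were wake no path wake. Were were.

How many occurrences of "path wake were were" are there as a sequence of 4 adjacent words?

Scanning the 36 overlapping 4-gram windows for "path wake were were":
  position 2–5: path wake were were
  position 7–10: path wake were were
  position 16–19: path wake were were
  position 21–24: path wake were were
  position 30–33: path wake were were
  position 36–39: path wake were were

6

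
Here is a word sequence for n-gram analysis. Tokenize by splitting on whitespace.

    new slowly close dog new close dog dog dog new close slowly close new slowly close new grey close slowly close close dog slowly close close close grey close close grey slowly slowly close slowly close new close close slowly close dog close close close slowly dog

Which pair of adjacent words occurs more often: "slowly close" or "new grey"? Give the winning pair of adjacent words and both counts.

"slowly close": 8 occurrences
"new grey": 1 occurrence

"slowly close" (8 vs 1)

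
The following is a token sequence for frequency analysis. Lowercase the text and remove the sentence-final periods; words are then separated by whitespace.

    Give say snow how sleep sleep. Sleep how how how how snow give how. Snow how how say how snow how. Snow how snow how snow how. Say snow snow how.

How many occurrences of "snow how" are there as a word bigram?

7

Scanning the 30 overlapping bigram windows for "snow how":
  position 3–4: snow how
  position 15–16: snow how
  position 20–21: snow how
  position 22–23: snow how
  position 24–25: snow how
  position 26–27: snow how
  position 30–31: snow how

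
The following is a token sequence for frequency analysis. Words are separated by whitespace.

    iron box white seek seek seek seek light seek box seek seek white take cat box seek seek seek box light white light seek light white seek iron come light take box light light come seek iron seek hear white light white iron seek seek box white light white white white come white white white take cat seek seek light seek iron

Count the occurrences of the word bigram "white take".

Scanning the 61 overlapping bigram windows for "white take":
  position 13–14: white take
  position 55–56: white take

2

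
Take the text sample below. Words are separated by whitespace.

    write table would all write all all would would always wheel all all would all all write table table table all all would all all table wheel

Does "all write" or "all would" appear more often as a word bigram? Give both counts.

"all write": 2 occurrences
"all would": 3 occurrences

"all would" (3 vs 2)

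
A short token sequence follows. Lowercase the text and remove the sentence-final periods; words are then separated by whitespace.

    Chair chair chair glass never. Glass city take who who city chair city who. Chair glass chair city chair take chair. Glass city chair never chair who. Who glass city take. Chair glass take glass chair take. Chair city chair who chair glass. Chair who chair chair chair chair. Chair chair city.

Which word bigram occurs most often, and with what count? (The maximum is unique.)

Bigram frequencies (highest first):
  chair chair: 7
  chair glass: 5
  city chair: 4
  chair city: 4
  glass city: 3
  who chair: 3
  … (16 more, each ≤ 3)

"chair chair", 7 times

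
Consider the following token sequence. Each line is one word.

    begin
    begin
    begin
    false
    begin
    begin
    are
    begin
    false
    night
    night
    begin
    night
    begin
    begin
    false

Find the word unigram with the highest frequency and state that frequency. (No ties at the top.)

"begin", 9 times

Unigram frequencies (highest first):
  begin: 9
  false: 3
  night: 3
  are: 1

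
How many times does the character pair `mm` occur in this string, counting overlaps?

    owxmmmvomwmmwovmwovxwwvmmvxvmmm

6

Sliding a length-2 window over the 31 characters (30 positions):
  position 4–5: mm
  position 5–6: mm
  position 11–12: mm
  position 24–25: mm
  position 29–30: mm
  position 30–31: mm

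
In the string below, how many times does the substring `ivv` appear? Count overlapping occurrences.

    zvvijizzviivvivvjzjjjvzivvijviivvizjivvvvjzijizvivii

5

Sliding a length-3 window over the 52 characters (50 positions):
  position 11–13: ivv
  position 14–16: ivv
  position 24–26: ivv
  position 31–33: ivv
  position 37–39: ivv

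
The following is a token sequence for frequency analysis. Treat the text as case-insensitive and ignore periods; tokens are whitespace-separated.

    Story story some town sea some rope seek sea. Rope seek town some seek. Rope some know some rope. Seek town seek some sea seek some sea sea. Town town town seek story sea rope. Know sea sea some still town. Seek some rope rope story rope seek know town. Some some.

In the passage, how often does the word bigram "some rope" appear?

Scanning the 51 overlapping bigram windows for "some rope":
  position 6–7: some rope
  position 18–19: some rope
  position 43–44: some rope

3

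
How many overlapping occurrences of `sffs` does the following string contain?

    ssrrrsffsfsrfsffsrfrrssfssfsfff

2

Sliding a length-4 window over the 31 characters (28 positions):
  position 6–9: sffs
  position 14–17: sffs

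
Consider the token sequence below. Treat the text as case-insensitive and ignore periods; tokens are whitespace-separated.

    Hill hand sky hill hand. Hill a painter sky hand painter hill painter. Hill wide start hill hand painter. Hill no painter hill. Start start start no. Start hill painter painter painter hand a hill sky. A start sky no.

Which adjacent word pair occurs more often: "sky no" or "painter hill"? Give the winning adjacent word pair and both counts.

"painter hill" (4 vs 1)

"sky no": 1 occurrence
"painter hill": 4 occurrences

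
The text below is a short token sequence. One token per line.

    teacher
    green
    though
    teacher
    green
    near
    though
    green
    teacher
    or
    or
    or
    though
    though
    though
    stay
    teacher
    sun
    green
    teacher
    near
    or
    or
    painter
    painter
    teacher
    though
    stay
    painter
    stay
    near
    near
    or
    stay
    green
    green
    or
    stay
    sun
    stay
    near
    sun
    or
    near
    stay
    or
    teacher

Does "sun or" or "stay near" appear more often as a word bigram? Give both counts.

"sun or": 1 occurrence
"stay near": 2 occurrences

"stay near" (2 vs 1)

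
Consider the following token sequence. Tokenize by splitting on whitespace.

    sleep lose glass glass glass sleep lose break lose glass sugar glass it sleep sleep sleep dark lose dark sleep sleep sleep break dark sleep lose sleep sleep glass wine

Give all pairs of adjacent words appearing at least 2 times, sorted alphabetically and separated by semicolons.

Bigram counts meeting the condition (at least 2 times):
  dark sleep: 2
  glass glass: 2
  lose glass: 2
  sleep lose: 3
  sleep sleep: 5

dark sleep; glass glass; lose glass; sleep lose; sleep sleep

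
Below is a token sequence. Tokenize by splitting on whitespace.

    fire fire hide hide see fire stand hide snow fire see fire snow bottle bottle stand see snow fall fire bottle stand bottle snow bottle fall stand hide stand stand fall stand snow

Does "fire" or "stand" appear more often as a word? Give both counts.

"stand" (7 vs 6)

"fire": 6 occurrences
"stand": 7 occurrences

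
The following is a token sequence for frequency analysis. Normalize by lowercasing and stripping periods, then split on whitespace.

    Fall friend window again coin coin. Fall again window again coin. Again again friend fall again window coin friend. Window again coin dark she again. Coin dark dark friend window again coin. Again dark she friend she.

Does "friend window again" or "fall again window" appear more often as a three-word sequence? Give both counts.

"friend window again" (3 vs 2)

"friend window again": 3 occurrences
"fall again window": 2 occurrences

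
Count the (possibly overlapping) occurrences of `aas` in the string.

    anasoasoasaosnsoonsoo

Sliding a length-3 window over the 21 characters (19 positions):
  (no match at any position)

0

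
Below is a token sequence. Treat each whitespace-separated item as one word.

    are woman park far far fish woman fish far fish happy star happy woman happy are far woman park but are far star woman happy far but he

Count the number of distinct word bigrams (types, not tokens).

23

28 tokens → 27 bigram windows in total.
Repeated bigrams (each contributes count−1 duplicates):
  are far: 2
  far fish: 2
  woman happy: 2
  woman park: 2
4 duplicate windows → 27 − 4 = 23 distinct.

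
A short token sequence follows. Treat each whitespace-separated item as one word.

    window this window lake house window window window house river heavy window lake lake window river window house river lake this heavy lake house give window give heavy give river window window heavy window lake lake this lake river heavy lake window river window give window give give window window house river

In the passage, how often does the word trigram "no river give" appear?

Scanning the 50 overlapping trigram windows for "no river give":
  (none found)

0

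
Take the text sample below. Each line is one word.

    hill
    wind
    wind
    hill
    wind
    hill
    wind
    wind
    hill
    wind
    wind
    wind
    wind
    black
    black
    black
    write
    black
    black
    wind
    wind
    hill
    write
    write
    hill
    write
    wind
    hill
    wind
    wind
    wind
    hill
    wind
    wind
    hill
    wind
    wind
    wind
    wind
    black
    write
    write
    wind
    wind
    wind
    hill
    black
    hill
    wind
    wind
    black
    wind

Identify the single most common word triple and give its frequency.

"hill wind wind", 7 times

Trigram frequencies (highest first):
  hill wind wind: 7
  wind wind hill: 6
  wind hill wind: 6
  wind wind wind: 6
  wind wind black: 3
  hill wind hill: 1
  … (21 more, each ≤ 1)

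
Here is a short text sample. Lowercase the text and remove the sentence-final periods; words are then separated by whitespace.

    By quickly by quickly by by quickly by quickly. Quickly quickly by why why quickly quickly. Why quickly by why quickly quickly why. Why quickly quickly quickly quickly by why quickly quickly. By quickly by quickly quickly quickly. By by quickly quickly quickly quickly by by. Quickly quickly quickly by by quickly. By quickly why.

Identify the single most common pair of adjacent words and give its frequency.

Bigram frequencies (highest first):
  quickly quickly: 15
  quickly by: 12
  by quickly: 10
  why quickly: 5
  by by: 4
  by why: 3
  … (2 more, each ≤ 3)

"quickly quickly", 15 times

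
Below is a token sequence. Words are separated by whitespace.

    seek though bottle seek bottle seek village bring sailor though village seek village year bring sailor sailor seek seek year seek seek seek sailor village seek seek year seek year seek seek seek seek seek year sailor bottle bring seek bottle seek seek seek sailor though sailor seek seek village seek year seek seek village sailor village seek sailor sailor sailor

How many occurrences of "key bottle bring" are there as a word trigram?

0

Scanning the 59 overlapping trigram windows for "key bottle bring":
  (none found)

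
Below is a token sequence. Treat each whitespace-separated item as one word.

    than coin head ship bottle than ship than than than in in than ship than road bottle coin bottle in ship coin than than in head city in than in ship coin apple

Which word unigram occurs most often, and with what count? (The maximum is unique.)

Unigram frequencies (highest first):
  than: 10
  in: 6
  ship: 5
  coin: 4
  bottle: 3
  head: 2
  … (3 more, each ≤ 1)

"than", 10 times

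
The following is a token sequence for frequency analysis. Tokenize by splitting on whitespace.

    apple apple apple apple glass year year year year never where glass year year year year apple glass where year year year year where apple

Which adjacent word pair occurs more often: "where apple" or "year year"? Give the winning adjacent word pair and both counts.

"where apple": 1 occurrence
"year year": 9 occurrences

"year year" (9 vs 1)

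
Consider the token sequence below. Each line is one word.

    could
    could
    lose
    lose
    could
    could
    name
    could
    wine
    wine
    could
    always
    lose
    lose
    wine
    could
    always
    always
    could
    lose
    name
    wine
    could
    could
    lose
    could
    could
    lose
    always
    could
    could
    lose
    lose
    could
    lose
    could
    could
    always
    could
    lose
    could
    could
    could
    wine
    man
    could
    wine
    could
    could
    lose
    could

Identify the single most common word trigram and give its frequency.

Trigram frequencies (highest first):
  could could lose: 5
  lose could could: 4
  could lose could: 4
  could lose lose: 2
  lose lose could: 2
  wine could always: 2
  … (28 more, each ≤ 2)

"could could lose", 5 times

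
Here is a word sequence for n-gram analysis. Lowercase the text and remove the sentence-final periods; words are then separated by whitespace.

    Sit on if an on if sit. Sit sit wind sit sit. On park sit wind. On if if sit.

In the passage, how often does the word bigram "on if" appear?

3

Scanning the 19 overlapping bigram windows for "on if":
  position 2–3: on if
  position 5–6: on if
  position 17–18: on if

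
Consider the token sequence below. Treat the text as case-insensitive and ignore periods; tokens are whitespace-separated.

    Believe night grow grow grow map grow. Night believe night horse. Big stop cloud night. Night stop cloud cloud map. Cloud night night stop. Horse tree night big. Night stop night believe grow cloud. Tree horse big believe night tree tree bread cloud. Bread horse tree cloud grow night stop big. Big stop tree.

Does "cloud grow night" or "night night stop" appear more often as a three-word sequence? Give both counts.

"cloud grow night": 1 occurrence
"night night stop": 2 occurrences

"night night stop" (2 vs 1)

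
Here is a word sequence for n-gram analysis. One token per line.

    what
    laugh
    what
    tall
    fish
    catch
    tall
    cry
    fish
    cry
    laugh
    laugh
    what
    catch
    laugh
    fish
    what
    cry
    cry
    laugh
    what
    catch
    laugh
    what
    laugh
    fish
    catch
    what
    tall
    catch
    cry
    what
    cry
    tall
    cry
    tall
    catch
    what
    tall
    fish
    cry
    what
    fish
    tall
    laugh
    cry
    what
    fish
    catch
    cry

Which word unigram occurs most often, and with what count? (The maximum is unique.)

Unigram frequencies (highest first):
  what: 11
  cry: 10
  laugh: 8
  tall: 7
  fish: 7
  catch: 7

"what", 11 times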